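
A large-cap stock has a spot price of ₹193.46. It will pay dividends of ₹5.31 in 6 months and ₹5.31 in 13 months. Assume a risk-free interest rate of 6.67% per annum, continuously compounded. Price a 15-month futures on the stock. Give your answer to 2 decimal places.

PV(dividends) I = 5.31·e^(−0.0667·6/12) + 5.31·e^(−0.0667·13/12)
I = 5.1358 + 4.9398 = 10.0756
F = (S − I)·e^(rT) = (193.46 − 10.0756) · e^(0.0667·15/12)
= 183.3844 · e^0.083375 = 183.3844 × 1.086949 = ₹199.33

₹199.33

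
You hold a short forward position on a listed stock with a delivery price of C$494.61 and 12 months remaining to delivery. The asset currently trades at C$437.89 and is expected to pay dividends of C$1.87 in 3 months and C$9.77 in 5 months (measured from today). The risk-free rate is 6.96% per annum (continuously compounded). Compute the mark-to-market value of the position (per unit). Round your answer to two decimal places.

C$34.79

PV(remaining dividends) I = 1.87·e^(−0.0696·3/12) + 9.77·e^(−0.0696·5/12) = 11.3285
Current forward F = (S − I)·e^(rT) = (437.89 − 11.3285)·e^(0.0696·12/12) = 426.5615 × 1.072079 = 457.3076
Value (long) = (F − K)·e^(−rT) = (457.3076 − 494.61) × 0.932767 = -34.7944
Short position value = −(long value) = C$34.79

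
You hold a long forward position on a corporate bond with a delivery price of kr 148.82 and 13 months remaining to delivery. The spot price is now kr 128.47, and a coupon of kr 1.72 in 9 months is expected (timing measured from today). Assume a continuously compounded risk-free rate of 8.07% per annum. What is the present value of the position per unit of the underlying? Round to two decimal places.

-kr 9.51

PV(remaining coupons) I = 1.72·e^(−0.0807·9/12) = 1.6190
Current forward F = (S − I)·e^(rT) = (128.47 − 1.6190)·e^(0.0807·13/12) = 126.8510 × 1.091360 = 138.4401
Value (long) = (F − K)·e^(−rT) = (138.4401 − 148.82) × 0.916288 = -9.5110
Value = -kr 9.51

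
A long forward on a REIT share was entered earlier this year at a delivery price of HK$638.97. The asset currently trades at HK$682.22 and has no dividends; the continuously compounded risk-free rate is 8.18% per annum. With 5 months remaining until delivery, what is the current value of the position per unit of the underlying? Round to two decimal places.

HK$64.66

Current fair forward for the remaining 5 months: F = S·e^(r·T), r = 0.0818
F = 682.22 · e^(0.0818 × 5/12) = 682.22 × 1.034671 = 705.8732
Value of long forward = (F − K)·e^(−rT) = (705.8732 − 638.97) · e^(−0.0818·5/12)
= 66.9032 × 0.966491 = 64.66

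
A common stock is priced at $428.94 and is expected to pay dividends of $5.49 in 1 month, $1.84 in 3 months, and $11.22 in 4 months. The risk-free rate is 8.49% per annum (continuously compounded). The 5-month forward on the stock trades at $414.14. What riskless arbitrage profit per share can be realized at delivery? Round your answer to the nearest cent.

PV(dividends) I = 5.49·e^(−0.0849·1/12) + 1.84·e^(−0.0849·3/12) + 11.22·e^(−0.0849·4/12) = 18.1596
Fair forward F* = (S − I)·e^(rT) = (428.94 − 18.1596)·e^0.035375 = 410.7804 × 1.036008 = 425.5718
Market $414.14 < fair 425.5718: forward underpriced → reverse cash-and-carry (short the stock, invest proceeds at r, pay the dividends, go long the forward).
Profit at T = |F_mkt − F*| = |414.14 − 425.5718| = $11.43 per share

$11.43 per share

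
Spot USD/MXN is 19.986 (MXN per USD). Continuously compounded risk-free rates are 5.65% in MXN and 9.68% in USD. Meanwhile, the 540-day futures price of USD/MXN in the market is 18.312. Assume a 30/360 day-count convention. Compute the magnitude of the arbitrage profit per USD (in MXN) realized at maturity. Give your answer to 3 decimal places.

0.502 per USD (in MXN)

Fair futures: F* = S·e^(carry·T), with carry = (r_MXN − r_USD) = 0.0565 − 0.0968 = -0.0403
F* = 19.986 · e^(-0.0403 × 540/360) = 19.986 · e^-0.060450 = 19.986 × 0.941341 = 18.8136
Market 18.312 < fair 18.8136: forward underpriced → reverse cash-and-carry (short spot, go long the forward).
At maturity, profit = |F_mkt − F*| = |18.312 − 18.8136| = 0.502 per USD (in MXN)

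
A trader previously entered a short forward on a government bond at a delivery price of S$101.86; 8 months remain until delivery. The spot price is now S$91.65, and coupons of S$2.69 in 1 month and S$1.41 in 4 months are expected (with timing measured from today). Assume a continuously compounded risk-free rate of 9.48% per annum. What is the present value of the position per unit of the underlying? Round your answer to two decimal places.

PV(remaining coupons) I = 2.69·e^(−0.0948·1/12) + 1.41·e^(−0.0948·4/12) = 4.0350
Current forward F = (S − I)·e^(rT) = (91.65 − 4.0350)·e^(0.0948·8/12) = 87.6150 × 1.065240 = 93.3310
Value (long) = (F − K)·e^(−rT) = (93.3310 − 101.86) × 0.938756 = -8.0066
Short position value = −(long value) = S$8.01

S$8.01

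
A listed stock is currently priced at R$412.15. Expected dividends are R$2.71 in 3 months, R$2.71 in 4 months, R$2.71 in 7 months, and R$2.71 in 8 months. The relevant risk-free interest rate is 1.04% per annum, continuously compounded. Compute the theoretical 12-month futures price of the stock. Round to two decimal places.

R$405.56

PV(dividends) I = 2.71·e^(−0.0104·3/12) + 2.71·e^(−0.0104·4/12) + 2.71·e^(−0.0104·7/12) + 2.71·e^(−0.0104·8/12)
I = 2.7030 + 2.7006 + 2.6936 + 2.6913 = 10.7885
F = (S − I)·e^(rT) = (412.15 − 10.7885) · e^(0.0104·12/12)
= 401.3615 · e^0.010400 = 401.3615 × 1.010454 = R$405.56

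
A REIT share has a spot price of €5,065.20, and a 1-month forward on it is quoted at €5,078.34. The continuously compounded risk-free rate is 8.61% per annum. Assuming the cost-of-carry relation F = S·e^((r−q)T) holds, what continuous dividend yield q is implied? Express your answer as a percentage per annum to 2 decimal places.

5.50%

From F = S·e^((r−q)T): (r − q) = ln(F/S)/T
ln(5078.34/5065.20) = ln(1.002594) = 0.002591
(r − q) = 0.002591 / (1/12) = 0.031092
q = r − ln(F/S)/T = 0.0861 − 0.031092 = 0.055008
q = 5.50%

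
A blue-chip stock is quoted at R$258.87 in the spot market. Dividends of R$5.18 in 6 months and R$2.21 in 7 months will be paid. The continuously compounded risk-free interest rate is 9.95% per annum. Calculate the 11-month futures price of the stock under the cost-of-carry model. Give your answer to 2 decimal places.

PV(dividends) I = 5.18·e^(−0.0995·6/12) + 2.21·e^(−0.0995·7/12)
I = 4.9286 + 2.0854 = 7.0140
F = (S − I)·e^(rT) = (258.87 − 7.0140) · e^(0.0995·11/12)
= 251.8560 · e^0.091208 = 251.8560 × 1.095497 = R$275.91

R$275.91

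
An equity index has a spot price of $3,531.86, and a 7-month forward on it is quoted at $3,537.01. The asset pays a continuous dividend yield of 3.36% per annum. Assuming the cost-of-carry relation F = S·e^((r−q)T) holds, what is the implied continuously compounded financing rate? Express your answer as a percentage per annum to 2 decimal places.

From F = S·e^((r−q)T): (r − q) = ln(F/S)/T
ln(3537.01/3531.86) = ln(1.001458) = 0.001457
(r − q) = 0.001457 / (7/12) = 0.002498
r = ln(F/S)/T + q = 0.002498 + 0.0336 = 0.036098
r = 3.61%

3.61%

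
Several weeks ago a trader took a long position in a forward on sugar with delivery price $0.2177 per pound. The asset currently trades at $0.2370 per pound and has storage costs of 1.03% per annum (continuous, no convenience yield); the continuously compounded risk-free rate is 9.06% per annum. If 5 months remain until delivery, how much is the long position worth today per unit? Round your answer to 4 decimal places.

Current fair forward for the remaining 5 months: F = S·e^((r + u)·T), (r + u) = 0.0906 + 0.0103 = 0.1009
F = 0.2370 · e^(0.1009 × 5/12) = 0.2370 × 1.042938 = 0.2472
Value of long forward = (F − K)·e^(−rT) = (0.2472 − 0.2177) · e^(−0.0906·5/12)
= 0.0295 × 0.962954 = 0.0284

$0.0284 per pound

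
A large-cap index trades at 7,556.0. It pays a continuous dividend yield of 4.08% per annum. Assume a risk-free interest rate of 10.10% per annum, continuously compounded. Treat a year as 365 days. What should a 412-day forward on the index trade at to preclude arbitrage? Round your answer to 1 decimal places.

8,087.3

F = S·e^((r − q)T) = 7556.0 · e^((0.1010 − 0.0408) × 412/365)
= 7556.0 · e^0.067952 = 7556.0 × 1.070314
F = 8,087.3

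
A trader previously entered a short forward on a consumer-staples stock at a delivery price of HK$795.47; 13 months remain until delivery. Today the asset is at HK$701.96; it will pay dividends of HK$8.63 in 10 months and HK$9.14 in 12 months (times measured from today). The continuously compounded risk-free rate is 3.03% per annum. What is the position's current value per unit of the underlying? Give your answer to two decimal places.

HK$85.10

PV(remaining dividends) I = 8.63·e^(−0.0303·10/12) + 9.14·e^(−0.0303·12/12) = 17.2820
Current forward F = (S − I)·e^(rT) = (701.96 − 17.2820)·e^(0.0303·13/12) = 684.6780 × 1.033370 = 707.5257
Value (long) = (F − K)·e^(−rT) = (707.5257 − 795.47) × 0.967708 = -85.1044
Short position value = −(long value) = HK$85.10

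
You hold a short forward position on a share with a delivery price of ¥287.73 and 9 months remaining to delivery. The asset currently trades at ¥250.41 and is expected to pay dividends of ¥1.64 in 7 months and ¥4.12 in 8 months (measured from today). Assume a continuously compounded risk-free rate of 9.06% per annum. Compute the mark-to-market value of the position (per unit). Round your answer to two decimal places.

PV(remaining dividends) I = 1.64·e^(−0.0906·7/12) + 4.12·e^(−0.0906·8/12) = 5.4341
Current forward F = (S − I)·e^(rT) = (250.41 − 5.4341)·e^(0.0906·9/12) = 244.9759 × 1.070312 = 262.2006
Value (long) = (F − K)·e^(−rT) = (262.2006 − 287.73) × 0.934307 = -23.8523
Short position value = −(long value) = ¥23.85

¥23.85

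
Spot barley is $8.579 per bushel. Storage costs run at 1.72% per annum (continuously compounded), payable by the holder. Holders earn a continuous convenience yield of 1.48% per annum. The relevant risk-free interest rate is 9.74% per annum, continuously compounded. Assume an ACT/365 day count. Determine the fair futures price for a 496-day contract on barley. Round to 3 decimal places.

Net carry = r + u − y = 0.0974 + 0.0172 − 0.0148 = 0.0998
F = S·e^((r+u−y)T) = 8.579 · e^(0.0998 × 496/365) = 8.579 · e^0.135619
= 8.579 × 1.145245 = $9.825 per bushel

$9.825 per bushel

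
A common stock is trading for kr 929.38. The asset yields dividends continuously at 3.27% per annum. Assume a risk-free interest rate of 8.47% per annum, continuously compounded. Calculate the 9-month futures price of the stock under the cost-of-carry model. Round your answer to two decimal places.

kr 966.34

F = S·e^((r − q)T) = 929.38 · e^((0.0847 − 0.0327) × 9/12)
= 929.38 · e^0.039000 = 929.38 × 1.039770
F = kr 966.34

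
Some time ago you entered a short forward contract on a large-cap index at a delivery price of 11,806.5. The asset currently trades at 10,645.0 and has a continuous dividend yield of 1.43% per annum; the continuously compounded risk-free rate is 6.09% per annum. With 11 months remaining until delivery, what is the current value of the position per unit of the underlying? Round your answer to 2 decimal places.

659.09

Current fair forward for the remaining 11 months: F = S·e^((r − q)·T), (r − q) = 0.0609 − 0.0143 = 0.0466
F = 10645.0 · e^(0.0466 × 11/12) = 10645.0 × 1.04364215 = 11109.5707
Value of long forward = (F − K)·e^(−rT) = (11109.5707 − 11806.5) · e^(−0.0609·11/12)
= -696.9293 × 0.94570462 = -659.09
Short position value = −(long value) = 659.09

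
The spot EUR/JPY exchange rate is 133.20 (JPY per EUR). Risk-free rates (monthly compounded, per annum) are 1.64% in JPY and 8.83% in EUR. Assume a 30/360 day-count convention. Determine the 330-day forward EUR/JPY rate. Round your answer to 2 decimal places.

By covered interest parity, F = S · (1+r_JPY/12)^(12T) / (1+r_EUR/12)^(12T)
= 133.20 × 1.015136 / 1.083986 = 133.20 × 0.936484
F = 124.74 JPY per EUR

124.74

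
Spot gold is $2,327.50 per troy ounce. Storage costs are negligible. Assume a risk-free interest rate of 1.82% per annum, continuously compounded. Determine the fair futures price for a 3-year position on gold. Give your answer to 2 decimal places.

F = S·e^(rT) = 2327.50 · e^(0.0182 × 3) = 2327.50 · e^0.05460000
= 2327.50 × 1.05611808 = $2,458.11 per troy ounce

$2,458.11 per troy ounce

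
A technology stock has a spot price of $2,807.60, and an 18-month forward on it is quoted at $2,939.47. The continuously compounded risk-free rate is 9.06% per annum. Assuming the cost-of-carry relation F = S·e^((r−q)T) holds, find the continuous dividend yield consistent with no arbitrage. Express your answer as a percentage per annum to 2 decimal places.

6.00%

From F = S·e^((r−q)T): (r − q) = ln(F/S)/T
ln(2939.47/2807.60) = ln(1.046969) = 0.045899
(r − q) = 0.045899 / (18/12) = 0.030599
q = r − ln(F/S)/T = 0.0906 − 0.030599 = 0.060001
q = 6.00%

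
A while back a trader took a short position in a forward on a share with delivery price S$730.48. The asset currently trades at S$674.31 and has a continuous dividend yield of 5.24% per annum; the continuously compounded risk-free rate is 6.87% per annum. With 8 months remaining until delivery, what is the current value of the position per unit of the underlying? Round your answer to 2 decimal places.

S$46.62

Current fair forward for the remaining 8 months: F = S·e^((r − q)·T), (r − q) = 0.0687 − 0.0524 = 0.0163
F = 674.31 · e^(0.0163 × 8/12) = 674.31 × 1.010926 = 681.6775
Value of long forward = (F − K)·e^(−rT) = (681.6775 − 730.48) · e^(−0.0687·8/12)
= -48.8025 × 0.955233 = -46.62
Short position value = −(long value) = S$46.62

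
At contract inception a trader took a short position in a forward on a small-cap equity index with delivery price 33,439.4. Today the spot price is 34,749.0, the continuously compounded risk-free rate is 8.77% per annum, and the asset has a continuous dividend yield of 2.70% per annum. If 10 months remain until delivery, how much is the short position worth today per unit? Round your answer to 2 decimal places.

Current fair forward for the remaining 10 months: F = S·e^((r − q)·T), (r − q) = 0.0877 − 0.0270 = 0.0607
F = 34749.0 · e^(0.0607 × 10/12) = 34749.0 × 1.05188452 = 36551.9352
Value of long forward = (F − K)·e^(−rT) = (36551.9352 − 33439.4) · e^(−0.0877·10/12)
= 3112.5352 × 0.92952337 = 2893.17
Short position value = −(long value) = -2893.17

-2893.17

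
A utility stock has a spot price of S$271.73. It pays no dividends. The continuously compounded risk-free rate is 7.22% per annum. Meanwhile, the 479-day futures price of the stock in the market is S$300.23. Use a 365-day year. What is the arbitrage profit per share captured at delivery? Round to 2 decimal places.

Fair futures: F* = S·e^(carry·T), with carry = r = 0.0722
F* = 271.73 · e^(0.0722 × 479/365) = 271.73 · e^0.094750 = 271.73 × 1.099384 = S$298.7356
Market S$300.23 > fair S$298.7356: forward overpriced → cash-and-carry (buy spot, short the forward).
At maturity, profit = |F_mkt − F*| = |300.23 − 298.7356| = S$1.49 per share

S$1.49 per share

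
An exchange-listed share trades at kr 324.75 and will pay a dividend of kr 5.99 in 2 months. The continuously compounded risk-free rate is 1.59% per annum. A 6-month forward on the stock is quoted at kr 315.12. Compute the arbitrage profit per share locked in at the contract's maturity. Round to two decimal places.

PV(dividends) I = 5.99·e^(−0.0159·2/12) = 5.9741
Fair forward F* = (S − I)·e^(rT) = (324.75 − 5.9741)·e^0.007950 = 318.7759 × 1.007982 = 321.3204
Market kr 315.12 < fair 321.3204: forward underpriced → reverse cash-and-carry (short the stock, invest proceeds at r, pay the dividends, go long the forward).
Profit at T = |F_mkt − F*| = |315.12 − 321.3204| = kr 6.20 per share

kr 6.20 per share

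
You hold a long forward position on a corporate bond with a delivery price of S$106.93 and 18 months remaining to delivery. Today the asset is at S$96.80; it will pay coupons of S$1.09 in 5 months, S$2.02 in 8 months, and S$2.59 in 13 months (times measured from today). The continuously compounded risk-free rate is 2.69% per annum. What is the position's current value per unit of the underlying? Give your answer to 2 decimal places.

-S$11.48

PV(remaining coupons) I = 1.09·e^(−0.0269·5/12) + 2.02·e^(−0.0269·8/12) + 2.59·e^(−0.0269·13/12) = 5.5776
Current forward F = (S − I)·e^(rT) = (96.80 − 5.5776)·e^(0.0269·18/12) = 91.2224 × 1.041175 = 94.9785
Value (long) = (F − K)·e^(−rT) = (94.9785 − 106.93) × 0.960453 = -11.4789
Value = -S$11.48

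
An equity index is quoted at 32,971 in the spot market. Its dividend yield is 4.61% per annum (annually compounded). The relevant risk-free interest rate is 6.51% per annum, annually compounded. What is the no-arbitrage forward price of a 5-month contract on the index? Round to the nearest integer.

F = S · (1+r)^T / (1+q)^T
= 32971 × 1.026627 / 1.018956 = 32971 × 1.007528
F = 33,219

33,219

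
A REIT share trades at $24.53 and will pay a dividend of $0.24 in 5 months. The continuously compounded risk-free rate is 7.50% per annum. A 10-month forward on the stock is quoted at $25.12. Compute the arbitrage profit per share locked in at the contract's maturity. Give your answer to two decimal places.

$0.74 per share

PV(dividends) I = 0.24·e^(−0.0750·5/12) = 0.2326
Fair forward F* = (S − I)·e^(rT) = (24.53 − 0.2326)·e^0.062500 = 24.2974 × 1.064494 = 25.8644
Market $25.12 < fair 25.8644: forward underpriced → reverse cash-and-carry (short the stock, invest proceeds at r, pay the dividends, go long the forward).
Profit at T = |F_mkt − F*| = |25.12 − 25.8644| = $0.74 per share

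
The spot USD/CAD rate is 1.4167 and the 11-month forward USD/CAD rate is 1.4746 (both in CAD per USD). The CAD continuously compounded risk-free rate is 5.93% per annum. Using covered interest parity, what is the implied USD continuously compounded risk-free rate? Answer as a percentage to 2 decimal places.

1.56%

F = S·e^((r_CAD − r_USD)T) ⇒ r_USD = r_CAD − ln(F/S)/T
ln(1.4746/1.4167) = 0.040057; /(11/12) = 0.043699
r_USD = 0.0593 − 0.043699 = 0.015601
r_USD = 1.56%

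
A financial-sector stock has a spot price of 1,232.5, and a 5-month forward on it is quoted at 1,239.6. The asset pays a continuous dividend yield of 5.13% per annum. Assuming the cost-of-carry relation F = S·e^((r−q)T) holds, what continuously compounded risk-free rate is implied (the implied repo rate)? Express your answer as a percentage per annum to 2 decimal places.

6.51%

From F = S·e^((r−q)T): (r − q) = ln(F/S)/T
ln(1239.6/1232.5) = ln(1.005761) = 0.005744
(r − q) = 0.005744 / (5/12) = 0.013786
r = ln(F/S)/T + q = 0.013786 + 0.0513 = 0.065086
r = 6.51%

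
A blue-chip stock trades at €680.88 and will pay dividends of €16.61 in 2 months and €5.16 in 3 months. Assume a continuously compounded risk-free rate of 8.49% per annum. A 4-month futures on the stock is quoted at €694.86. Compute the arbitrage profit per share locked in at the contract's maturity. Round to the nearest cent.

€16.48 per share

PV(dividends) I = 16.61·e^(−0.0849·2/12) + 5.16·e^(−0.0849·3/12) = 21.4283
Fair futures F* = (S − I)·e^(rT) = (680.88 − 21.4283)·e^0.028300 = 659.4517 × 1.028704 = 678.3806
Market €694.86 > fair 678.3806: forward overpriced → cash-and-carry (borrow at r, buy the stock and collect the dividends, short the forward).
Profit at T = |F_mkt − F*| = |694.86 − 678.3806| = €16.48 per share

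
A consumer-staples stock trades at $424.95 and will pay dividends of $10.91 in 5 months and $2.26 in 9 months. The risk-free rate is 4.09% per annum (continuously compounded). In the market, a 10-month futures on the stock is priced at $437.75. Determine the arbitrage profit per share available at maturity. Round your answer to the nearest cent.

$11.43 per share

PV(dividends) I = 10.91·e^(−0.0409·5/12) + 2.26·e^(−0.0409·9/12) = 12.9174
Fair futures F* = (S − I)·e^(rT) = (424.95 − 12.9174)·e^0.034083 = 412.0326 × 1.034670 = 426.3178
Market $437.75 > fair 426.3178: forward overpriced → cash-and-carry (borrow at r, buy the stock and collect the dividends, short the forward).
Profit at T = |F_mkt − F*| = |437.75 − 426.3178| = $11.43 per share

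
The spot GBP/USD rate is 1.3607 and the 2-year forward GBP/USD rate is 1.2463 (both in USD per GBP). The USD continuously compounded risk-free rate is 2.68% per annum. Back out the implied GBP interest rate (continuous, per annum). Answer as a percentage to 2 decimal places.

7.07%

F = S·e^((r_USD − r_GBP)T) ⇒ r_GBP = r_USD − ln(F/S)/T
ln(1.2463/1.3607) = -0.087820; /(2) = -0.043910
r_GBP = 0.0268 + 0.043910 = 0.070710
r_GBP = 7.07%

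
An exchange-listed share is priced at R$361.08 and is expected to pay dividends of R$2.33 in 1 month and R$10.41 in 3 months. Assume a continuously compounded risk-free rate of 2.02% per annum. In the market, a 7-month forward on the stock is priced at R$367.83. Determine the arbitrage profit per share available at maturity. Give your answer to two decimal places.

PV(dividends) I = 2.33·e^(−0.0202·1/12) + 10.41·e^(−0.0202·3/12) = 12.6836
Fair forward F* = (S − I)·e^(rT) = (361.08 − 12.6836)·e^0.011783 = 348.3964 × 1.011853 = 352.5259
Market R$367.83 > fair 352.5259: forward overpriced → cash-and-carry (borrow at r, buy the stock and collect the dividends, short the forward).
Profit at T = |F_mkt − F*| = |367.83 − 352.5259| = R$15.30 per share

R$15.30 per share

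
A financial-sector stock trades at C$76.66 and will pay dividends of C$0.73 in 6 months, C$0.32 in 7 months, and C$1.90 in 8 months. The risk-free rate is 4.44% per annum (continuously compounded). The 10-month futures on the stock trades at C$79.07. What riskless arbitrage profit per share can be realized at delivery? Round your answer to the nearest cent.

C$2.50 per share

PV(dividends) I = 0.73·e^(−0.0444·6/12) + 0.32·e^(−0.0444·7/12) + 1.90·e^(−0.0444·8/12) = 2.8704
Fair futures F* = (S − I)·e^(rT) = (76.66 − 2.8704)·e^0.037000 = 73.7896 × 1.037693 = 76.5710
Market C$79.07 > fair 76.5710: forward overpriced → cash-and-carry (borrow at r, buy the stock and collect the dividends, short the forward).
Profit at T = |F_mkt − F*| = |79.07 − 76.5710| = C$2.50 per share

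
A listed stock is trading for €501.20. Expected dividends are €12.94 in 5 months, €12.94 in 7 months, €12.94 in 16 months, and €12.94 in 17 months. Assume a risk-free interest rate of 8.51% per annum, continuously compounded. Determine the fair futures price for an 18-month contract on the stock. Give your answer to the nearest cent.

PV(dividends) I = 12.94·e^(−0.0851·5/12) + 12.94·e^(−0.0851·7/12) + 12.94·e^(−0.0851·16/12) + 12.94·e^(−0.0851·17/12)
I = 12.4892 + 12.3133 + 11.5520 + 11.4703 = 47.8248
F = (S − I)·e^(rT) = (501.20 − 47.8248) · e^(0.0851·18/12)
= 453.3752 · e^0.127650 = 453.3752 × 1.136155 = €515.10

€515.10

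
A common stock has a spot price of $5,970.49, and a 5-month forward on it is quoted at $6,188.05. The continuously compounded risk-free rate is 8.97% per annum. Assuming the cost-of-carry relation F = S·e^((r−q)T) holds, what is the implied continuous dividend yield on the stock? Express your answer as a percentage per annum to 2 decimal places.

From F = S·e^((r−q)T): (r − q) = ln(F/S)/T
ln(6188.05/5970.49) = ln(1.036439) = 0.035791
(r − q) = 0.035791 / (5/12) = 0.085898
q = r − ln(F/S)/T = 0.0897 − 0.085898 = 0.003802
q = 0.38%

0.38%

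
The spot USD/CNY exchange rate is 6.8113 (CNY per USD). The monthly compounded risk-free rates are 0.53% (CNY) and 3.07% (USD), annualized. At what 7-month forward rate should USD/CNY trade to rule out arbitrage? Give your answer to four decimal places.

6.7113

By covered interest parity, F = S · (1+r_CNY/12)^(12T) / (1+r_USD/12)^(12T)
= 6.8113 × 1.003096 / 1.018046 = 6.8113 × 0.985315
F = 6.7113 CNY per USD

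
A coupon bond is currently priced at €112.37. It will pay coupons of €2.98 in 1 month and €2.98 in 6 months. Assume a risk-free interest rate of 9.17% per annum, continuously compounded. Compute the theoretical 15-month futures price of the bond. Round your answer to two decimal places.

€119.51

PV(coupons) I = 2.98·e^(−0.0917·1/12) + 2.98·e^(−0.0917·6/12)
I = 2.9573 + 2.8465 = 5.8038
F = (S − I)·e^(rT) = (112.37 − 5.8038) · e^(0.0917·15/12)
= 106.5662 · e^0.114625 = 106.5662 × 1.121453 = €119.51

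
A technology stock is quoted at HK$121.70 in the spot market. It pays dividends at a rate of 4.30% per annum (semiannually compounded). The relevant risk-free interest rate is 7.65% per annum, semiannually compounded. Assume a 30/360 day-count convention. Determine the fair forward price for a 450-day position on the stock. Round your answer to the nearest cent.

F = S · (1+r/2)^(2T) / (1+q/2)^(2T)
= 121.70 × 1.098386 / 1.054620 = 121.70 × 1.041499
F = HK$126.75

HK$126.75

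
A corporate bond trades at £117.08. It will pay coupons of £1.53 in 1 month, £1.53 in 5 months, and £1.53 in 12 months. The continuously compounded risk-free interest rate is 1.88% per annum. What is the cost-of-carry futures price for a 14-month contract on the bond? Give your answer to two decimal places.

£115.03

PV(coupons) I = 1.53·e^(−0.0188·1/12) + 1.53·e^(−0.0188·5/12) + 1.53·e^(−0.0188·12/12)
I = 1.5276 + 1.5181 + 1.5015 = 4.5472
F = (S − I)·e^(rT) = (117.08 − 4.5472) · e^(0.0188·14/12)
= 112.5328 · e^0.021933 = 112.5328 × 1.022175 = £115.03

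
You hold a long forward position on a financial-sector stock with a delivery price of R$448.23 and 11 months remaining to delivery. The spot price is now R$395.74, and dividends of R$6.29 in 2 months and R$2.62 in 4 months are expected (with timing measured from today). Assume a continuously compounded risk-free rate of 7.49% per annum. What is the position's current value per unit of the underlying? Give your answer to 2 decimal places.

-R$31.52

PV(remaining dividends) I = 6.29·e^(−0.0749·2/12) + 2.62·e^(−0.0749·4/12) = 8.7674
Current forward F = (S − I)·e^(rT) = (395.74 − 8.7674)·e^(0.0749·11/12) = 386.9726 × 1.071070 = 414.4747
Value (long) = (F − K)·e^(−rT) = (414.4747 − 448.23) × 0.933646 = -31.5155
Value = -R$31.52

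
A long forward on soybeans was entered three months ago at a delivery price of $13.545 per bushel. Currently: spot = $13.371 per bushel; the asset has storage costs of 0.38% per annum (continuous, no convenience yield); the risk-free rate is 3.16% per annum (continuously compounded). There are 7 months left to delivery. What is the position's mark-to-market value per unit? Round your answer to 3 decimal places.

$0.103 per bushel

Current fair forward for the remaining 7 months: F = S·e^((r + u)·T), (r + u) = 0.0316 + 0.0038 = 0.0354
F = 13.371 · e^(0.0354 × 7/12) = 13.371 × 1.020865 = 13.6500
Value of long forward = (F − K)·e^(−rT) = (13.6500 − 13.545) · e^(−0.0316·7/12)
= 0.1050 × 0.981736 = 0.103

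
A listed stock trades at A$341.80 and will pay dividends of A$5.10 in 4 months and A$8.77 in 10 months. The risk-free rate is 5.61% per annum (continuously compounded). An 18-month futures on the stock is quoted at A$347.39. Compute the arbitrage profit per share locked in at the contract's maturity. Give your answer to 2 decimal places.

A$9.87 per share

PV(dividends) I = 5.10·e^(−0.0561·4/12) + 8.77·e^(−0.0561·10/12) = 13.3750
Fair futures F* = (S − I)·e^(rT) = (341.80 − 13.3750)·e^0.084150 = 328.4250 × 1.087792 = 357.2581
Market A$347.39 < fair 357.2581: forward underpriced → reverse cash-and-carry (short the stock, invest proceeds at r, pay the dividends, go long the forward).
Profit at T = |F_mkt − F*| = |347.39 − 357.2581| = A$9.87 per share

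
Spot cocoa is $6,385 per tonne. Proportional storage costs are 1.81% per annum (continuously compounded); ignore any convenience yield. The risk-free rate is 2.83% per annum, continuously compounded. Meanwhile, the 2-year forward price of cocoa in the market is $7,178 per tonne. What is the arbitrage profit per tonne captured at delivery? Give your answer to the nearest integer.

Fair forward: F* = S·e^(carry·T), with carry = (r + u) = 0.0283 + 0.0181 = 0.0464
F* = 6385 · e^(0.0464 × 2) = 6385 · e^0.092800 = 6385 × 1.097242 = $7005.8902
Market $7178 > fair $7005.8902: forward overpriced → cash-and-carry (buy spot, short the forward).
At maturity, profit = |F_mkt − F*| = |7178 − 7005.8902| = $172 per tonne

$172 per tonne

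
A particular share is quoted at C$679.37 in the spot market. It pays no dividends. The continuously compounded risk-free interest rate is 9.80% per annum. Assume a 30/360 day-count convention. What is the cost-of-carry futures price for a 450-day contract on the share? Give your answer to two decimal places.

F = S·e^(rT) = 679.37 · e^(0.0980 × 450/360)
= 679.37 · e^0.122500 = 679.37 × 1.130319
F = C$767.90

C$767.90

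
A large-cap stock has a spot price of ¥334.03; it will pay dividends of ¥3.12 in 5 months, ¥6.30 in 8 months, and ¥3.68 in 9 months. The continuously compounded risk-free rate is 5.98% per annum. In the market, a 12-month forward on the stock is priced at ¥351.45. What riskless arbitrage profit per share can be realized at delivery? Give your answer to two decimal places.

PV(dividends) I = 3.12·e^(−0.0598·5/12) + 6.30·e^(−0.0598·8/12) + 3.68·e^(−0.0598·9/12) = 12.6156
Fair forward F* = (S − I)·e^(rT) = (334.03 − 12.6156)·e^0.059800 = 321.4144 × 1.061624 = 341.2212
Market ¥351.45 > fair 341.2212: forward overpriced → cash-and-carry (borrow at r, buy the stock and collect the dividends, short the forward).
Profit at T = |F_mkt − F*| = |351.45 − 341.2212| = ¥10.23 per share

¥10.23 per share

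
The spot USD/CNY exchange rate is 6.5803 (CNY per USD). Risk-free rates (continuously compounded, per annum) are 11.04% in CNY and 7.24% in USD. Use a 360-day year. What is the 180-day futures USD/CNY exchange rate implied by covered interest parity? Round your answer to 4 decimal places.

F = S·e^((r_CNY − r_USD)T) = 6.5803 · e^((0.1104 − 0.0724) × 180/360)
= 6.5803 · e^0.019000 = 6.5803 × 1.019182
F = 6.7065 CNY per USD

6.7065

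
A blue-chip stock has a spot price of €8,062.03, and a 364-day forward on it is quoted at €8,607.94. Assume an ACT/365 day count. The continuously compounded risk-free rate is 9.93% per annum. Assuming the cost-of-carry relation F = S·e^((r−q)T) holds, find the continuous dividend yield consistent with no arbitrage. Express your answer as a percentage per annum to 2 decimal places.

From F = S·e^((r−q)T): (r − q) = ln(F/S)/T
ln(8607.94/8062.03) = ln(1.067714) = 0.065520
(r − q) = 0.065520 / (364/365) = 0.065700
q = r − ln(F/S)/T = 0.0993 − 0.065700 = 0.033600
q = 3.36%

3.36%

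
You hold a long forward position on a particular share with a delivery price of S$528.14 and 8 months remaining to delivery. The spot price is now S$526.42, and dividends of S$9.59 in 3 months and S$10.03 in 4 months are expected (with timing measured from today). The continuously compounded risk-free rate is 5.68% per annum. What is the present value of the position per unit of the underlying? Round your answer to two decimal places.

PV(remaining dividends) I = 9.59·e^(−0.0568·3/12) + 10.03·e^(−0.0568·4/12) = 19.2967
Current forward F = (S − I)·e^(rT) = (526.42 − 19.2967)·e^(0.0568·8/12) = 507.1233 × 1.038593 = 526.6947
Value (long) = (F − K)·e^(−rT) = (526.6947 − 528.14) × 0.962841 = -1.3916
Value = -S$1.39

-S$1.39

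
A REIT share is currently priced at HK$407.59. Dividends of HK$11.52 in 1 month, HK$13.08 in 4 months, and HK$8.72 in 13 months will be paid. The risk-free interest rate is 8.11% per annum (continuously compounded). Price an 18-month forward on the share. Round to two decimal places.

HK$424.00

PV(dividends) I = 11.52·e^(−0.0811·1/12) + 13.08·e^(−0.0811·4/12) + 8.72·e^(−0.0811·13/12)
I = 11.4424 + 12.7311 + 7.9866 = 32.1601
F = (S − I)·e^(rT) = (407.59 − 32.1601) · e^(0.0811·18/12)
= 375.4299 · e^0.121650 = 375.4299 × 1.129359 = HK$424.00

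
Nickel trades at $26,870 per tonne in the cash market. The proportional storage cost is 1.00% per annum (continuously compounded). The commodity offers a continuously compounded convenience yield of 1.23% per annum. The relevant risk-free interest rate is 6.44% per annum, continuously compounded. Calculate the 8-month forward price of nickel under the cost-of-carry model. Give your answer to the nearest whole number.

Net carry = r + u − y = 0.0644 + 0.0100 − 0.0123 = 0.0621
F = S·e^((r+u−y)T) = 26870 · e^(0.0621 × 8/12) = 26870 · e^0.041400
= 26870 × 1.042269 = $28,006 per tonne

$28,006 per tonne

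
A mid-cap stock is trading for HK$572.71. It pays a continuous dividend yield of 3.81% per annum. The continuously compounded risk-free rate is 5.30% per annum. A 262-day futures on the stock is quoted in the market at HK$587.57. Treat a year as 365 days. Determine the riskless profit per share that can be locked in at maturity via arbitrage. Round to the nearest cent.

HK$8.70 per share

Fair futures: F* = S·e^(carry·T), with carry = (r − q) = 0.0530 − 0.0381 = 0.0149
F* = 572.71 · e^(0.0149 × 262/365) = 572.71 · e^0.010695 = 572.71 × 1.010752 = HK$578.8678
Market HK$587.57 > fair HK$578.8678: forward overpriced → cash-and-carry (buy spot, short the forward).
At maturity, profit = |F_mkt − F*| = |587.57 − 578.8678| = HK$8.70 per share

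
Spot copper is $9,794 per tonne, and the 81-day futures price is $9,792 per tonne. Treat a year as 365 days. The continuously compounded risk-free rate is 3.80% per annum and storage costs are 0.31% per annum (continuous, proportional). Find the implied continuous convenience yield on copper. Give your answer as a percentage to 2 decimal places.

F = S·e^((r+u−y)T) ⇒ (r+u−y) = ln(F/S)/T
ln(9792/9794) = -0.000204; /T ⇒ -0.000919
y = r + u − ln(F/S)/T = 0.0380 + 0.0031 + 0.000919 = 0.042019
y = 4.20%

4.20%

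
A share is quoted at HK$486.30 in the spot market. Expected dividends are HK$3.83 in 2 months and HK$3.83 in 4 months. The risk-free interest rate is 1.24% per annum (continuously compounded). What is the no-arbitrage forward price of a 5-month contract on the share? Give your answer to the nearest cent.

HK$481.14

PV(dividends) I = 3.83·e^(−0.0124·2/12) + 3.83·e^(−0.0124·4/12)
I = 3.8221 + 3.8142 = 7.6363
F = (S − I)·e^(rT) = (486.30 − 7.6363) · e^(0.0124·5/12)
= 478.6637 · e^0.005167 = 478.6637 × 1.005180 = HK$481.14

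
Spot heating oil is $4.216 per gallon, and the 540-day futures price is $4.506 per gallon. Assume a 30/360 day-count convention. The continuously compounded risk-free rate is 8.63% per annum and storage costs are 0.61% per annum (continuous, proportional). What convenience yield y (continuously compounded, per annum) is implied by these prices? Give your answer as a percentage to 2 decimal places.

F = S·e^((r+u−y)T) ⇒ (r+u−y) = ln(F/S)/T
ln(4.506/4.216) = 0.066523; /T ⇒ 0.044349
y = r + u − ln(F/S)/T = 0.0863 + 0.0061 − 0.044349 = 0.048051
y = 4.81%

4.81%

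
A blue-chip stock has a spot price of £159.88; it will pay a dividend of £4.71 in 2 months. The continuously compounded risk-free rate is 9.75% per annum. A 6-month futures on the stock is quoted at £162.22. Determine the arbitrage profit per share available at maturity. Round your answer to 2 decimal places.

PV(dividends) I = 4.71·e^(−0.0975·2/12) = 4.6341
Fair futures F* = (S − I)·e^(rT) = (159.88 − 4.6341)·e^0.048750 = 155.2459 × 1.049958 = 163.0017
Market £162.22 < fair 163.0017: forward underpriced → reverse cash-and-carry (short the stock, invest proceeds at r, pay the dividends, go long the forward).
Profit at T = |F_mkt − F*| = |162.22 − 163.0017| = £0.78 per share

£0.78 per share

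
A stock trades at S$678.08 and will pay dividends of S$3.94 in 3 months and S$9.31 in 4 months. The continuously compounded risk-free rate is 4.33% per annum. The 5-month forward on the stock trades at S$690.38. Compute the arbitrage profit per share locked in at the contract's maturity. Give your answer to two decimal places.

PV(dividends) I = 3.94·e^(−0.0433·3/12) + 9.31·e^(−0.0433·4/12) = 13.0742
Fair forward F* = (S − I)·e^(rT) = (678.08 − 13.0742)·e^0.018042 = 665.0058 × 1.018206 = 677.1129
Market S$690.38 > fair 677.1129: forward overpriced → cash-and-carry (borrow at r, buy the stock and collect the dividends, short the forward).
Profit at T = |F_mkt − F*| = |690.38 − 677.1129| = S$13.27 per share

S$13.27 per share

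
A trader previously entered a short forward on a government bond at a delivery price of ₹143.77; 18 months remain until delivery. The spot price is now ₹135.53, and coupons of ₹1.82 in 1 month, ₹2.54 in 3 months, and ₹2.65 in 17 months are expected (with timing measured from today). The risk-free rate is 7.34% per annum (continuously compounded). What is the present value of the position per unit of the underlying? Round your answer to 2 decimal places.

-₹0.06

PV(remaining coupons) I = 1.82·e^(−0.0734·1/12) + 2.54·e^(−0.0734·3/12) + 2.65·e^(−0.0734·17/12) = 6.6910
Current forward F = (S − I)·e^(rT) = (135.53 − 6.6910)·e^(0.0734·18/12) = 128.8390 × 1.116390 = 143.8346
Value (long) = (F − K)·e^(−rT) = (143.8346 − 143.77) × 0.895745 = 0.0579
Short position value = −(long value) = -₹0.06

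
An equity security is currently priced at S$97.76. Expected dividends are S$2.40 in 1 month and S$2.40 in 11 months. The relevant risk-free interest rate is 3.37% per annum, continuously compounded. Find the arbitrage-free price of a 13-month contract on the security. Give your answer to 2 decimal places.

S$96.50

PV(dividends) I = 2.40·e^(−0.0337·1/12) + 2.40·e^(−0.0337·11/12)
I = 2.3933 + 2.3270 = 4.7203
F = (S − I)·e^(rT) = (97.76 − 4.7203) · e^(0.0337·13/12)
= 93.0397 · e^0.036508 = 93.0397 × 1.037183 = S$96.50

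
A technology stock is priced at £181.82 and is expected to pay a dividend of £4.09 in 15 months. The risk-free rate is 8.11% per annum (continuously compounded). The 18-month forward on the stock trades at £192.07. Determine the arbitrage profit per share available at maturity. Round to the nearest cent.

£9.10 per share

PV(dividends) I = 4.09·e^(−0.0811·15/12) = 3.6957
Fair forward F* = (S − I)·e^(rT) = (181.82 − 3.6957)·e^0.121650 = 178.1243 × 1.129359 = 201.1663
Market £192.07 < fair 201.1663: forward underpriced → reverse cash-and-carry (short the stock, invest proceeds at r, pay the dividends, go long the forward).
Profit at T = |F_mkt − F*| = |192.07 − 201.1663| = £9.10 per share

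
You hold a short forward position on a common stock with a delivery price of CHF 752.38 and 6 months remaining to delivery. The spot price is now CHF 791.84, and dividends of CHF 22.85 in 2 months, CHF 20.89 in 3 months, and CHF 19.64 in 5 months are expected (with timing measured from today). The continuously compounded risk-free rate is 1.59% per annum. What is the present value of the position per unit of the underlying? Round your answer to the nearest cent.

PV(remaining dividends) I = 22.85·e^(−0.0159·2/12) + 20.89·e^(−0.0159·3/12) + 19.64·e^(−0.0159·5/12) = 63.1070
Current forward F = (S − I)·e^(rT) = (791.84 − 63.1070)·e^(0.0159·6/12) = 728.7330 × 1.007982 = 734.5497
Value (long) = (F − K)·e^(−rT) = (734.5497 − 752.38) × 0.992082 = -17.6891
Short position value = −(long value) = CHF 17.69

CHF 17.69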